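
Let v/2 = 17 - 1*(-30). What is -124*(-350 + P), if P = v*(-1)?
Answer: 55056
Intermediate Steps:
v = 94 (v = 2*(17 - 1*(-30)) = 2*(17 + 30) = 2*47 = 94)
P = -94 (P = 94*(-1) = -94)
-124*(-350 + P) = -124*(-350 - 94) = -124*(-444) = 55056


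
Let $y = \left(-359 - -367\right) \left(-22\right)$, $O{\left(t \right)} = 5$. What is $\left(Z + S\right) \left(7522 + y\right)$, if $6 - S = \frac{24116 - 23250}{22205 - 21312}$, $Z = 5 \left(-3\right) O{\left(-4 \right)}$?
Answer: $- \frac{459000118}{893} \approx -5.14 \cdot 10^{5}$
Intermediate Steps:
$Z = -75$ ($Z = 5 \left(-3\right) 5 = \left(-15\right) 5 = -75$)
$y = -176$ ($y = \left(-359 + 367\right) \left(-22\right) = 8 \left(-22\right) = -176$)
$S = \frac{4492}{893}$ ($S = 6 - \frac{24116 - 23250}{22205 - 21312} = 6 - \frac{866}{893} = \frac{4492}{893} \approx 5.0302$)
$\left(Z + S\right) \left(7522 + y\right) = \left(-75 + \frac{4492}{893}\right) \left(7522 - 176\right) = \left(- \frac{62483}{893}\right) 7346 = - \frac{459000118}{893}$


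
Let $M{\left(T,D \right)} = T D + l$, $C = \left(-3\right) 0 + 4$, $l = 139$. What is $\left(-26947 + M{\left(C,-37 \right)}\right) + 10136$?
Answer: $-16820$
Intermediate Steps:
$C = 4$ ($C = 0 + 4 = 4$)
$M{\left(T,D \right)} = 139 + D T$ ($M{\left(T,D \right)} = T D + 139 = D T + 139 = 139 + D T$)
$\left(-26947 + M{\left(C,-37 \right)}\right) + 10136 = \left(-26947 + \left(139 - 148\right)\right) + 10136 = \left(-26947 - 9\right) + 10136 = -26956 + 10136 = -16820$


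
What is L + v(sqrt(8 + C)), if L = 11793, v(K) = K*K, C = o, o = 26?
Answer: 11827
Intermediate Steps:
C = 26
v(K) = K**2
L + v(sqrt(8 + C)) = 11793 + (sqrt(8 + 26))**2 = 11793 + (sqrt(34))**2 = 11793 + 34 = 11827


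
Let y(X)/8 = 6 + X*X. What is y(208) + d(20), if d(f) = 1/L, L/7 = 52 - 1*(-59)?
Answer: 268966321/777 ≈ 3.4616e+5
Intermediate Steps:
L = 777 (L = 7*(52 - 1*(-59)) = 7*(52 + 59) = 7*111 = 777)
d(f) = 1/777
y(X) = 48 + 8*X² (y(X) = 8*(6 + X*X) = 8*(6 + X²) = 48 + 8*X²)
y(208) + d(20) = (48 + 8*208²) + 1/777 = (48 + 8*43264) + 1/777 = (48 + 346112) + 1/777 = 346160 + 1/777 = 268966321/777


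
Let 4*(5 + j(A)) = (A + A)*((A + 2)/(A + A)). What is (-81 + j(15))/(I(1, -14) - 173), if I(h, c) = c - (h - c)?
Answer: 327/808 ≈ 0.40470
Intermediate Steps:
I(h, c) = -h + 2*c (I(h, c) = c + (c - h) = -h + 2*c)
j(A) = -9/2 + A/4 (j(A) = -5 + ((A + A)*((A + 2)/(A + A)))/4 = -5 + ((2*A)*((2 + A)/((2*A))))/4 = -5 + ((2*A)*((2 + A)*(1/(2*A))))/4 = -5 + ((2*A)*((2 + A)/(2*A)))/4 = -5 + (2 + A)/4 = -5 + (1/2 + A/4) = -9/2 + A/4)
(-81 + j(15))/(I(1, -14) - 173) = (-81 + (-9/2 + (1/4)*15))/((-1*1 + 2*(-14)) - 173) = (-81 + (-9/2 + 15/4))/((-1 - 28) - 173) = (-81 - 3/4)/(-29 - 173) = -327/4/(-202) = -327/4*(-1/202) = 327/808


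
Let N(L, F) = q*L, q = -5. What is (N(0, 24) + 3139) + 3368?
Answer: 6507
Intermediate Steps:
N(L, F) = -5*L
(N(0, 24) + 3139) + 3368 = (-5*0 + 3139) + 3368 = (0 + 3139) + 3368 = 3139 + 3368 = 6507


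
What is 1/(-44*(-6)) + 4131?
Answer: 1090585/264 ≈ 4131.0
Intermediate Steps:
1/(-44*(-6)) + 4131 = 1/264 + 4131 = 1090585/264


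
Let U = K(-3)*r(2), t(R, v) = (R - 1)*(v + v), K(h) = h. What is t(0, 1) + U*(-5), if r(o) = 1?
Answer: 13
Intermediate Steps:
t(R, v) = 2*v*(-1 + R) (t(R, v) = (-1 + R)*(2*v) = 2*v*(-1 + R))
U = -3 (U = -3*1 = -3)
t(0, 1) + U*(-5) = 2*1*(-1 + 0) - 3*(-5) = 2*1*(-1) + 15 = -2 + 15 = 13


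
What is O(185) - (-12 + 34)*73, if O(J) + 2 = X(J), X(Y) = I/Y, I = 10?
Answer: -59494/37 ≈ -1607.9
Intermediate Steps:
X(Y) = 10/Y
O(J) = -2 + 10/J
O(185) - (-12 + 34)*73 = (-2 + 10/185) - (-12 + 34)*73 = (-2 + 10*(1/185)) - 22*73 = (-2 + 2/37) - 1*1606 = -72/37 - 1606 = -59494/37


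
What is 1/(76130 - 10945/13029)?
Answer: 13029/991886825 ≈ 1.3136e-5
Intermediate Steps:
1/(76130 - 10945/13029) = 1/(991886825/13029) = 13029/991886825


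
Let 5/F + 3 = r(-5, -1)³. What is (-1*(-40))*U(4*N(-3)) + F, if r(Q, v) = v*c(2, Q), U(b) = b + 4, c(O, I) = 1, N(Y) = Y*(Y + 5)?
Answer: -3205/4 ≈ -801.25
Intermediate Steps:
N(Y) = Y*(5 + Y)
U(b) = 4 + b
r(Q, v) = v (r(Q, v) = v*1 = v)
F = -5/4 (F = 5/(-3 + (-1)³) = 5/(-3 - 1) = 5/(-4) = 5*(-¼) = -5/4 ≈ -1.2500)
(-1*(-40))*U(4*N(-3)) + F = (-1*(-40))*(4 + 4*(-3*(5 - 3))) - 5/4 = 40*(4 + 4*(-3*2)) - 5/4 = 40*(4 + 4*(-6)) - 5/4 = 40*(4 - 24) - 5/4 = 40*(-20) - 5/4 = -800 - 5/4 = -3205/4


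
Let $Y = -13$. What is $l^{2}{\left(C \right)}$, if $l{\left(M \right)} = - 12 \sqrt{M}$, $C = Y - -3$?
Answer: $-1440$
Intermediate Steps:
$C = -10$ ($C = -13 - -3 = -13 + 3 = -10$)
$l^{2}{\left(C \right)} = \left(- 12 \sqrt{-10}\right)^{2} = \left(- 12 i \sqrt{10}\right)^{2} = -1440$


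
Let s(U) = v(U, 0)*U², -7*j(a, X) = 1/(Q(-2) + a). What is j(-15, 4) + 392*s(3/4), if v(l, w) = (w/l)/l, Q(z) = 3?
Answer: 1/84 ≈ 0.011905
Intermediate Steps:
v(l, w) = w/l²
j(a, X) = -1/(7*(3 + a))
s(U) = 0 (s(U) = (0/U²)*U² = 0*U² = 0)
j(-15, 4) + 392*s(3/4) = -1/(21 + 7*(-15)) + 392*0 = -1/(21 - 105) + 0 = -1/(-84) + 0 = -1*(-1/84) + 0 = 1/84 + 0 = 1/84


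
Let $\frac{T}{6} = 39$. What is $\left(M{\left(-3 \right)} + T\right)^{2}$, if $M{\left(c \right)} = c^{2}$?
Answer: $59049$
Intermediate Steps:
$T = 234$ ($T = 6 \cdot 39 = 234$)
$\left(M{\left(-3 \right)} + T\right)^{2} = \left(\left(-3\right)^{2} + 234\right)^{2} = \left(9 + 234\right)^{2} = 243^{2} = 59049$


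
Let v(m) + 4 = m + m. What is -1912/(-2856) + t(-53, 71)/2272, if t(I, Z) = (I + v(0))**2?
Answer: 1702901/811104 ≈ 2.0995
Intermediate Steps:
v(m) = -4 + 2*m (v(m) = -4 + (m + m) = -4 + 2*m)
t(I, Z) = (-4 + I)**2 (t(I, Z) = (I + (-4 + 2*0))**2 = (I + (-4 + 0))**2 = (I - 4)**2 = (-4 + I)**2)
-1912/(-2856) + t(-53, 71)/2272 = -1912/(-2856) + (-4 - 53)**2/2272 = -1912*(-1/2856) + (-57)**2*(1/2272) = 239/357 + 3249*(1/2272) = 239/357 + 3249/2272 = 1702901/811104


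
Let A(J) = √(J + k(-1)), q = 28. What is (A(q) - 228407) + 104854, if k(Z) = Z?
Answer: -123553 + 3*√3 ≈ -1.2355e+5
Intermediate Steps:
A(J) = √(-1 + J) (A(J) = √(J - 1) = √(-1 + J))
(A(q) - 228407) + 104854 = (√(-1 + 28) - 228407) + 104854 = (√27 - 228407) + 104854 = (3*√3 - 228407) + 104854 = (-228407 + 3*√3) + 104854 = -123553 + 3*√3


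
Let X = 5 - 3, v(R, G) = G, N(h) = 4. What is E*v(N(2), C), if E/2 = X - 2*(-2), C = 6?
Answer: 72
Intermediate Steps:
X = 2
E = 12 (E = 2*(2 - 2*(-2)) = 2*(2 + 4) = 2*6 = 12)
E*v(N(2), C) = 12*6 = 72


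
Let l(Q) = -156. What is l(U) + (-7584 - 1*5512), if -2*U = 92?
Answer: -13252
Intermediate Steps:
U = -46 (U = -½*92 = -46)
l(U) + (-7584 - 1*5512) = -156 + (-7584 - 1*5512) = -156 + (-7584 - 5512) = -156 - 13096 = -13252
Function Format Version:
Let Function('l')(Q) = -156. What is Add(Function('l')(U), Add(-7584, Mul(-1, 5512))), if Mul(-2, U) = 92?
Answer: -13252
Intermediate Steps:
U = -46 (U = Mul(Rational(-1, 2), 92) = -46)
Add(Function('l')(U), Add(-7584, Mul(-1, 5512))) = Add(-156, Add(-7584, Mul(-1, 5512))) = Add(-156, Add(-7584, -5512)) = Add(-156, -13096) = -13252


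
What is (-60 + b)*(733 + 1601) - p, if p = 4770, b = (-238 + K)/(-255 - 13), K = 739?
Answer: -19989207/134 ≈ -1.4917e+5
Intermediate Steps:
b = -501/268 (b = (-238 + 739)/(-255 - 13) = 501/(-268) = 501*(-1/268) = -501/268 ≈ -1.8694)
(-60 + b)*(733 + 1601) - p = (-60 - 501/268)*(733 + 1601) - 1*4770 = -16581/268*2334 - 4770 = -19350027/134 - 4770 = -19989207/134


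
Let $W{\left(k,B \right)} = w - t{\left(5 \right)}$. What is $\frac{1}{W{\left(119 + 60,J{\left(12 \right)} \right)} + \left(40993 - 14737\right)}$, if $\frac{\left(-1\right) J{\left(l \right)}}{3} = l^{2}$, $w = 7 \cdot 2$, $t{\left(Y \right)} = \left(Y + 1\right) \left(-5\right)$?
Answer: $\frac{1}{26300} \approx 3.8023 \cdot 10^{-5}$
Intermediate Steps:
$t{\left(Y \right)} = -5 - 5 Y$ ($t{\left(Y \right)} = \left(1 + Y\right) \left(-5\right) = -5 - 5 Y$)
$w = 14$
$J{\left(l \right)} = - 3 l^{2}$
$W{\left(k,B \right)} = 44$ ($W{\left(k,B \right)} = 14 - \left(-5 - 25\right) = 14 - -30 = 14 + 30 = 44$)
$\frac{1}{W{\left(119 + 60,J{\left(12 \right)} \right)} + \left(40993 - 14737\right)} = \frac{1}{44 + \left(40993 - 14737\right)} = \frac{1}{44 + 26256} = \frac{1}{26300}$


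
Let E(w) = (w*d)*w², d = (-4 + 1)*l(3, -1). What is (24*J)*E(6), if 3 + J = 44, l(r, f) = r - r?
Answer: 0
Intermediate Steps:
l(r, f) = 0
d = 0 (d = (-4 + 1)*0 = -3*0 = 0)
J = 41 (J = -3 + 44 = 41)
E(w) = 0 (E(w) = (w*0)*w² = 0*w² = 0)
(24*J)*E(6) = (24*41)*0 = 984*0 = 0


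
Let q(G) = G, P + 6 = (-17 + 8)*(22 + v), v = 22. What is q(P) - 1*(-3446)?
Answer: 3044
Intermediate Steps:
P = -402 (P = -6 + (-17 + 8)*(22 + 22) = -6 - 9*44 = -6 - 396 = -402)
q(P) - 1*(-3446) = -402 - 1*(-3446) = -402 + 3446 = 3044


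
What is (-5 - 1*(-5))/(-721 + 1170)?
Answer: 0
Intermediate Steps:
(-5 - 1*(-5))/(-721 + 1170) = (-5 + 5)/449 = 0*(1/449) = 0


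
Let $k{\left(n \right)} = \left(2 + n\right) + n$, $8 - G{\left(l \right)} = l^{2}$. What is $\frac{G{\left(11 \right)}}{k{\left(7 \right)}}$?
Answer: $- \frac{113}{16} \approx -7.0625$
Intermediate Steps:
$G{\left(l \right)} = 8 - l^{2}$
$k{\left(n \right)} = 2 + 2 n$
$\frac{G{\left(11 \right)}}{k{\left(7 \right)}} = \frac{8 - 11^{2}}{2 + 2 \cdot 7} = \frac{8 - 121}{2 + 14} = \frac{8 - 121}{16} = \frac{1}{16} \left(-113\right) = - \frac{113}{16}$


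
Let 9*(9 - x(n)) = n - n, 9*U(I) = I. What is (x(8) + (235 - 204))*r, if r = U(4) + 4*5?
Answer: 7360/9 ≈ 817.78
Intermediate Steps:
U(I) = I/9
r = 184/9 (r = (⅑)*4 + 4*5 = 4/9 + 20 = 184/9 ≈ 20.444)
x(n) = 9 (x(n) = 9 - (n - n)/9 = 9 - ⅑*0 = 9 + 0 = 9)
(x(8) + (235 - 204))*r = (9 + (235 - 204))*(184/9) = (9 + 31)*(184/9) = 40*(184/9) = 7360/9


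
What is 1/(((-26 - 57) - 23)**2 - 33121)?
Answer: -1/21885 ≈ -4.5693e-5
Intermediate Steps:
1/(((-26 - 57) - 23)**2 - 33121) = 1/((-83 - 23)**2 - 33121) = 1/((-106)**2 - 33121) = 1/(11236 - 33121) = 1/(-21885) = -1/21885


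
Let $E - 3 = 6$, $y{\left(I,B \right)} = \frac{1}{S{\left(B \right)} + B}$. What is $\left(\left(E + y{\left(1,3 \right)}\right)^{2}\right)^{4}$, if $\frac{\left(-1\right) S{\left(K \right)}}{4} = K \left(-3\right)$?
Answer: $\frac{235690082176551878656}{5352009260481} \approx 4.4038 \cdot 10^{7}$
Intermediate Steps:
$S{\left(K \right)} = 12 K$ ($S{\left(K \right)} = - 4 K \left(-3\right) = - 4 \left(- 3 K\right) = 12 K$)
$y{\left(I,B \right)} = \frac{1}{13 B}$ ($y{\left(I,B \right)} = \frac{1}{12 B + B} = \frac{1}{13 B}$)
$E = 9$ ($E = 3 + 6 = 9$)
$\left(\left(E + y{\left(1,3 \right)}\right)^{2}\right)^{4} = \left(\left(9 + \frac{1}{13 \cdot 3}\right)^{2}\right)^{4} = \left(\left(9 + \frac{1}{13} \cdot \frac{1}{3}\right)^{2}\right)^{4} = \left(\left(9 + \frac{1}{39}\right)^{2}\right)^{4} = \left(\left(\frac{352}{39}\right)^{2}\right)^{4} = \left(\frac{123904}{1521}\right)^{4} = \frac{235690082176551878656}{5352009260481}$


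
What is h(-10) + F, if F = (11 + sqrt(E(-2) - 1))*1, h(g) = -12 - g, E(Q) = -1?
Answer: 9 + I*sqrt(2) ≈ 9.0 + 1.4142*I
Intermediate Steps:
F = 11 + I*sqrt(2) (F = (11 + sqrt(-1 - 1))*1 = (11 + sqrt(-2))*1 = (11 + I*sqrt(2))*1 = 11 + I*sqrt(2) ≈ 11.0 + 1.4142*I)
h(-10) + F = (-12 - 1*(-10)) + (11 + I*sqrt(2)) = (-12 + 10) + (11 + I*sqrt(2)) = -2 + (11 + I*sqrt(2)) = 9 + I*sqrt(2)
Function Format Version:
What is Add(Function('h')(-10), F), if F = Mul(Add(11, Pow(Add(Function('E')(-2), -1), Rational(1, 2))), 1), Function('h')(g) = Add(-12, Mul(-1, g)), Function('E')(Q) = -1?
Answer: Add(9, Mul(I, Pow(2, Rational(1, 2)))) ≈ Add(9.0000, Mul(1.4142, I))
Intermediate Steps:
F = Add(11, Mul(I, Pow(2, Rational(1, 2)))) (F = Mul(Add(11, Pow(Add(-1, -1), Rational(1, 2))), 1) = Mul(Add(11, Pow(-2, Rational(1, 2))), 1) = Mul(Add(11, Mul(I, Pow(2, Rational(1, 2)))), 1) = Add(11, Mul(I, Pow(2, Rational(1, 2)))) ≈ Add(11.000, Mul(1.4142, I)))
Add(Function('h')(-10), F) = Add(Add(-12, Mul(-1, -10)), Add(11, Mul(I, Pow(2, Rational(1, 2))))) = Add(Add(-12, 10), Add(11, Mul(I, Pow(2, Rational(1, 2))))) = Add(-2, Add(11, Mul(I, Pow(2, Rational(1, 2))))) = Add(9, Mul(I, Pow(2, Rational(1, 2))))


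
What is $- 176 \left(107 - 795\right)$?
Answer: $121088$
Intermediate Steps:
$- 176 \left(107 - 795\right) = \left(-176\right) \left(-688\right) = 121088$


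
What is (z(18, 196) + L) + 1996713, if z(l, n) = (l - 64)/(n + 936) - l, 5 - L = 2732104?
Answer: -416238687/566 ≈ -7.3540e+5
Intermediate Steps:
L = -2732099 (L = 5 - 1*2732104 = 5 - 2732104 = -2732099)
z(l, n) = -l + (-64 + l)/(936 + n) (z(l, n) = (-64 + l)/(936 + n) - l = -l + (-64 + l)/(936 + n))
(z(18, 196) + L) + 1996713 = ((-64 - 935*18 - 1*18*196)/(936 + 196) - 2732099) + 1996713 = ((-64 - 16830 - 3528)/1132 - 2732099) + 1996713 = ((1/1132)*(-20422) - 2732099) + 1996713 = (-10211/566 - 2732099) + 1996713 = -1546378245/566 + 1996713 = -416238687/566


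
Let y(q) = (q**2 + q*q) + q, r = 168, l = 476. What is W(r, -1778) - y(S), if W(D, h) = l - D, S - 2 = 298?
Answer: -179992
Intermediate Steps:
S = 300 (S = 2 + 298 = 300)
y(q) = q + 2*q**2 (y(q) = (q**2 + q**2) + q = 2*q**2 + q = q + 2*q**2)
W(D, h) = 476 - D
W(r, -1778) - y(S) = (476 - 1*168) - 300*(1 + 2*300) = (476 - 168) - 300*(1 + 600) = 308 - 300*601 = 308 - 1*180300 = 308 - 180300 = -179992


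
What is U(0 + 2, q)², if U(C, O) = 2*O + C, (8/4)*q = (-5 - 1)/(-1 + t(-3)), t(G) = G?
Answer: 49/4 ≈ 12.250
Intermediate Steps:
q = ¾ (q = ((-5 - 1)/(-1 - 3))/2 = (-6/(-4))/2 = (-6*(-¼))/2 = (½)*(3/2) = ¾ ≈ 0.75000)
U(C, O) = C + 2*O
U(0 + 2, q)² = ((0 + 2) + 2*(¾))² = (2 + 3/2)² = (7/2)² = 49/4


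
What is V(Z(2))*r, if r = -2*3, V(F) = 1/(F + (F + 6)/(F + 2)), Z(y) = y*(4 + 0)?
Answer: -30/47 ≈ -0.63830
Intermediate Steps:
Z(y) = 4*y (Z(y) = y*4 = 4*y)
V(F) = 1/(F + (6 + F)/(2 + F))
r = -6
V(Z(2))*r = ((2 + 4*2)/(6 + (4*2)² + 3*(4*2)))*(-6) = ((2 + 8)/(6 + 8² + 3*8))*(-6) = (10/(6 + 64 + 24))*(-6) = (10/94)*(-6) = ((1/94)*10)*(-6) = (5/47)*(-6) = -30/47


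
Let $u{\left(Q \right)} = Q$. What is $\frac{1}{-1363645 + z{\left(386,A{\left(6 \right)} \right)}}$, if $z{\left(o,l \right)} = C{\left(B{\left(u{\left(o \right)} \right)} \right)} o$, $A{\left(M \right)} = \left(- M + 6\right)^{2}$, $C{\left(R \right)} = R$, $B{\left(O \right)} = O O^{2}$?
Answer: $\frac{1}{22198444371} \approx 4.5048 \cdot 10^{-11}$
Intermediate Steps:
$B{\left(O \right)} = O^{3}$
$A{\left(M \right)} = \left(6 - M\right)^{2}$
$z{\left(o,l \right)} = o^{4}$ ($z{\left(o,l \right)} = o^{3} o = o^{4}$)
$\frac{1}{-1363645 + z{\left(386,A{\left(6 \right)} \right)}} = \frac{1}{-1363645 + 386^{4}} = \frac{1}{-1363645 + 22199808016} = \frac{1}{22198444371}$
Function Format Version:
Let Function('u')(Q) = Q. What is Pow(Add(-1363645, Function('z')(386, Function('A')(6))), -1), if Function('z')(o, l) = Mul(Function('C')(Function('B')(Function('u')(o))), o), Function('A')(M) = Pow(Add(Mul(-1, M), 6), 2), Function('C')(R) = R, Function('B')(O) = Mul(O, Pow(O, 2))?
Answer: Rational(1, 22198444371) ≈ 4.5048e-11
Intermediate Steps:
Function('B')(O) = Pow(O, 3)
Function('A')(M) = Pow(Add(6, Mul(-1, M)), 2)
Function('z')(o, l) = Pow(o, 4) (Function('z')(o, l) = Mul(Pow(o, 3), o) = Pow(o, 4))
Pow(Add(-1363645, Function('z')(386, Function('A')(6))), -1) = Pow(Add(-1363645, Pow(386, 4)), -1) = Pow(Add(-1363645, 22199808016), -1) = Pow(22198444371, -1) = Rational(1, 22198444371)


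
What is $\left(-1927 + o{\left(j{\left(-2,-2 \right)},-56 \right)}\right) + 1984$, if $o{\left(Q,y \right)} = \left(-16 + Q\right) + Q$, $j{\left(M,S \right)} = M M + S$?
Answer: $45$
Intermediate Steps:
$j{\left(M,S \right)} = S + M^{2}$ ($j{\left(M,S \right)} = M^{2} + S = S + M^{2}$)
$o{\left(Q,y \right)} = -16 + 2 Q$
$\left(-1927 + o{\left(j{\left(-2,-2 \right)},-56 \right)}\right) + 1984 = \left(-1927 - \left(16 - 2 \left(-2 + \left(-2\right)^{2}\right)\right)\right) + 1984 = \left(-1927 - \left(16 - 2 \left(-2 + 4\right)\right)\right) + 1984 = \left(-1927 + \left(-16 + 2 \cdot 2\right)\right) + 1984 = \left(-1927 + \left(-16 + 4\right)\right) + 1984 = \left(-1927 - 12\right) + 1984 = -1939 + 1984 = 45$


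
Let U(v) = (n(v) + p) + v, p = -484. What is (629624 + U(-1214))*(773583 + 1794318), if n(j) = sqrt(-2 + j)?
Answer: 1612451803326 + 20543208*I*sqrt(19) ≈ 1.6125e+12 + 8.9546e+7*I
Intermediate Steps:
U(v) = -484 + v + sqrt(-2 + v) (U(v) = (sqrt(-2 + v) - 484) + v = (-484 + sqrt(-2 + v)) + v = -484 + v + sqrt(-2 + v))
(629624 + U(-1214))*(773583 + 1794318) = (629624 + (-484 - 1214 + sqrt(-2 - 1214)))*(773583 + 1794318) = (629624 + (-484 - 1214 + sqrt(-1216)))*2567901 = (629624 + (-484 - 1214 + 8*I*sqrt(19)))*2567901 = (629624 + (-1698 + 8*I*sqrt(19)))*2567901 = (627926 + 8*I*sqrt(19))*2567901 = 1612451803326 + 20543208*I*sqrt(19)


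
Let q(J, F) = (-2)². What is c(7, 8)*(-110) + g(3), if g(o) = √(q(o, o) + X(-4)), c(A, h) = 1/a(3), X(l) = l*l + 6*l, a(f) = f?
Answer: -110/3 + 2*I ≈ -36.667 + 2.0*I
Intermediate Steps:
q(J, F) = 4
X(l) = l² + 6*l
c(A, h) = ⅓ (c(A, h) = 1/3 = ⅓)
g(o) = 2*I (g(o) = √(4 - 4*(6 - 4)) = √(4 - 4*2) = √(4 - 8) = √(-4) = 2*I)
c(7, 8)*(-110) + g(3) = (⅓)*(-110) + 2*I = -110/3 + 2*I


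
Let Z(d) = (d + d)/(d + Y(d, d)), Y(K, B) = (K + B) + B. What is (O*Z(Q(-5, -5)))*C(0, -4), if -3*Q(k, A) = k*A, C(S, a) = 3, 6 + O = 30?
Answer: 36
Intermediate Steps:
O = 24 (O = -6 + 30 = 24)
Y(K, B) = K + 2*B (Y(K, B) = (B + K) + B = K + 2*B)
Q(k, A) = -A*k/3 (Q(k, A) = -k*A/3 = -A*k/3)
Z(d) = 1/2 (Z(d) = (d + d)/(d + (d + 2*d)) = (2*d)/(d + 3*d) = (2*d)/((4*d)) = (2*d)*(1/(4*d)) = 1/2)
(O*Z(Q(-5, -5)))*C(0, -4) = (24*(1/2))*3 = 12*3 = 36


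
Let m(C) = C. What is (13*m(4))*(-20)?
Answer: -1040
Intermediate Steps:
(13*m(4))*(-20) = (13*4)*(-20) = 52*(-20) = -1040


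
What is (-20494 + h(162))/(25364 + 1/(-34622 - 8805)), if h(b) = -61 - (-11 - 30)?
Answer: -296953826/367160809 ≈ -0.80878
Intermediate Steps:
h(b) = -20 (h(b) = -61 - 1*(-41) = -61 + 41 = -20)
(-20494 + h(162))/(25364 + 1/(-34622 - 8805)) = (-20494 - 20)/(25364 + 1/(-34622 - 8805)) = -20514/(25364 + 1/(-43427)) = -20514/(25364 - 1/43427) = -20514/1101482427/43427 = -20514*43427/1101482427 = -296953826/367160809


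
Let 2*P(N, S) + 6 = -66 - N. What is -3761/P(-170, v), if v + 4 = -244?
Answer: -3761/49 ≈ -76.755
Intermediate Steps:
v = -248 (v = -4 - 244 = -248)
P(N, S) = -36 - N/2 (P(N, S) = -3 + (-66 - N)/2 = -3 + (-33 - N/2) = -36 - N/2)
-3761/P(-170, v) = -3761/(-36 - 1/2*(-170)) = -3761/(-36 + 85) = -3761/49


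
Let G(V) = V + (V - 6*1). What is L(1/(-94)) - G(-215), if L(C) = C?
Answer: 40983/94 ≈ 435.99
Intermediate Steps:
G(V) = -6 + 2*V (G(V) = V + (V - 6) = V + (-6 + V) = -6 + 2*V)
L(1/(-94)) - G(-215) = 1/(-94) - (-6 + 2*(-215)) = -1/94 - (-6 - 430) = -1/94 - 1*(-436) = -1/94 + 436 = 40983/94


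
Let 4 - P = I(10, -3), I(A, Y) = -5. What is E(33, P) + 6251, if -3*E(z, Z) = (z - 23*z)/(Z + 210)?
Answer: 1369211/219 ≈ 6252.1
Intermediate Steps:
P = 9 (P = 4 - 1*(-5) = 4 + 5 = 9)
E(z, Z) = 22*z/(3*(210 + Z)) (E(z, Z) = -(z - 23*z)/(3*(Z + 210)) = -(-22*z)/(3*(210 + Z)) = -(-22)*z/(3*(210 + Z)) = 22*z/(3*(210 + Z)))
E(33, P) + 6251 = (22/3)*33/(210 + 9) + 6251 = (22/3)*33/219 + 6251 = (22/3)*33*(1/219) + 6251 = 242/219 + 6251 = 1369211/219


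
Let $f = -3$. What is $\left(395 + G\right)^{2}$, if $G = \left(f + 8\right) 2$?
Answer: $164025$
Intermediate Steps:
$G = 10$ ($G = \left(-3 + 8\right) 2 = 5 \cdot 2 = 10$)
$\left(395 + G\right)^{2} = \left(395 + 10\right)^{2} = 405^{2} = 164025$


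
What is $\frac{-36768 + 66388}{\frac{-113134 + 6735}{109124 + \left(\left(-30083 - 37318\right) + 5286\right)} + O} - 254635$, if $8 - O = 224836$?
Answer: $- \frac{2691250382675965}{10569045851} \approx -2.5464 \cdot 10^{5}$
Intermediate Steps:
$O = -224828$ ($O = 8 - 224836 = -224828$)
$\frac{-36768 + 66388}{\frac{-113134 + 6735}{109124 + \left(\left(-30083 - 37318\right) + 5286\right)} + O} - 254635 = \frac{-36768 + 66388}{\frac{-113134 + 6735}{109124 + \left(\left(-30083 - 37318\right) + 5286\right)} - 224828} - 254635 = \frac{29620}{- \frac{106399}{109124 + \left(-67401 + 5286\right)} - 224828} - 254635 = \frac{29620}{- \frac{106399}{109124 - 62115} - 224828} - 254635 = \frac{29620}{- \frac{106399}{47009} - 224828} - 254635 = \frac{29620}{- \frac{10569045851}{47009}} - 254635 = 29620 \left(- \frac{47009}{10569045851}\right) - 254635 = - \frac{1392406580}{10569045851} - 254635 = - \frac{2691250382675965}{10569045851}$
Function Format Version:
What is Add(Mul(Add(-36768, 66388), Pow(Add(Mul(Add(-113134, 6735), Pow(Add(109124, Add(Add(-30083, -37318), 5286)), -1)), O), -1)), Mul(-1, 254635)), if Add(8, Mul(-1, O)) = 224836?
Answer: Rational(-2691250382675965, 10569045851) ≈ -2.5464e+5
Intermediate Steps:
O = -224828 (O = Add(8, Mul(-1, 224836)) = Add(8, -224836) = -224828)
Add(Mul(Add(-36768, 66388), Pow(Add(Mul(Add(-113134, 6735), Pow(Add(109124, Add(Add(-30083, -37318), 5286)), -1)), O), -1)), Mul(-1, 254635)) = Add(Mul(Add(-36768, 66388), Pow(Add(Mul(Add(-113134, 6735), Pow(Add(109124, Add(Add(-30083, -37318), 5286)), -1)), -224828), -1)), Mul(-1, 254635)) = Add(Mul(29620, Pow(Add(Mul(-106399, Pow(Add(109124, Add(-67401, 5286)), -1)), -224828), -1)), -254635) = Add(Mul(29620, Pow(Add(Mul(-106399, Pow(Add(109124, -62115), -1)), -224828), -1)), -254635) = Add(Mul(29620, Pow(Add(Mul(-106399, Pow(47009, -1)), -224828), -1)), -254635) = Add(Mul(29620, Pow(Add(Mul(-106399, Rational(1, 47009)), -224828), -1)), -254635) = Add(Mul(29620, Pow(Add(Rational(-106399, 47009), -224828), -1)), -254635) = Add(Mul(29620, Pow(Rational(-10569045851, 47009), -1)), -254635) = Add(Mul(29620, Rational(-47009, 10569045851)), -254635) = Add(Rational(-1392406580, 10569045851), -254635) = Rational(-2691250382675965, 10569045851)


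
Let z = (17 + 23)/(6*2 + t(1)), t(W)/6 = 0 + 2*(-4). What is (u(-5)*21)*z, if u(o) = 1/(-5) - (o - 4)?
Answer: -616/3 ≈ -205.33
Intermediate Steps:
t(W) = -48 (t(W) = 6*(0 + 2*(-4)) = 6*(0 - 8) = 6*(-8) = -48)
u(o) = 19/5 - o (u(o) = 1*(-⅕) - (-4 + o) = -⅕ + (4 - o) = 19/5 - o)
z = -10/9 (z = (17 + 23)/(6*2 - 48) = 40/(12 - 48) = 40/(-36) = 40*(-1/36) = -10/9 ≈ -1.1111)
(u(-5)*21)*z = ((19/5 - 1*(-5))*21)*(-10/9) = ((19/5 + 5)*21)*(-10/9) = ((44/5)*21)*(-10/9) = (924/5)*(-10/9) = -616/3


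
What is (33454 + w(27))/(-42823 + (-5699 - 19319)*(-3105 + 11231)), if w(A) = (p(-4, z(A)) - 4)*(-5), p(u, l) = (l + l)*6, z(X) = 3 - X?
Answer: -11638/67779697 ≈ -0.00017170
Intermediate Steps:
p(u, l) = 12*l (p(u, l) = (2*l)*6 = 12*l)
w(A) = -160 + 60*A (w(A) = (12*(3 - A) - 4)*(-5) = ((36 - 12*A) - 4)*(-5) = (32 - 12*A)*(-5) = -160 + 60*A)
(33454 + w(27))/(-42823 + (-5699 - 19319)*(-3105 + 11231)) = (33454 + (-160 + 60*27))/(-42823 + (-5699 - 19319)*(-3105 + 11231)) = (33454 + (-160 + 1620))/(-42823 - 25018*8126) = (33454 + 1460)/(-42823 - 203296268) = 34914/(-203339091) = 34914*(-1/203339091) = -11638/67779697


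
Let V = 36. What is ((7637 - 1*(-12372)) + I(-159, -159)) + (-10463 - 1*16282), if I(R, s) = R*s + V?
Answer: 18581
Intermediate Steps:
I(R, s) = 36 + R*s (I(R, s) = R*s + 36 = 36 + R*s)
((7637 - 1*(-12372)) + I(-159, -159)) + (-10463 - 1*16282) = ((7637 - 1*(-12372)) + (36 - 159*(-159))) + (-10463 - 1*16282) = ((7637 + 12372) + (36 + 25281)) + (-10463 - 16282) = (20009 + 25317) - 26745 = 45326 - 26745 = 18581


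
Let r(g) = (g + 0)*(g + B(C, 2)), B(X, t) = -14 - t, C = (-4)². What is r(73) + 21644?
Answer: 25805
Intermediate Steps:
C = 16
r(g) = g*(-16 + g) (r(g) = (g + 0)*(g + (-14 - 1*2)) = g*(g + (-14 - 2)) = g*(g - 16) = g*(-16 + g))
r(73) + 21644 = 73*(-16 + 73) + 21644 = 73*57 + 21644 = 4161 + 21644 = 25805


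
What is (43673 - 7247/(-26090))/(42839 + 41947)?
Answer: 29216303/56719660 ≈ 0.51510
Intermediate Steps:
(43673 - 7247/(-26090))/(42839 + 41947) = (43673 - 7247*(-1/26090))/84786 = (43673 + 7247/26090)*(1/84786) = (1139435817/26090)*(1/84786) = 29216303/56719660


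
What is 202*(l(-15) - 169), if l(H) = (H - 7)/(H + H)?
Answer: -509848/15 ≈ -33990.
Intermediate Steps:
l(H) = (-7 + H)/(2*H) (l(H) = (-7 + H)/((2*H)) = (-7 + H)*(1/(2*H)) = (-7 + H)/(2*H))
202*(l(-15) - 169) = 202*((½)*(-7 - 15)/(-15) - 169) = 202*((½)*(-1/15)*(-22) - 169) = 202*(11/15 - 169) = 202*(-2524/15) = -509848/15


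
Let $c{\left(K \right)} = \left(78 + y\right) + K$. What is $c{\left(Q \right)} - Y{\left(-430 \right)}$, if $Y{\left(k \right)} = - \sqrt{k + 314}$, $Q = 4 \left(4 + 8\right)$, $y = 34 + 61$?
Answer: $221 + 2 i \sqrt{29} \approx 221.0 + 10.77 i$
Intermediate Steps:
$y = 95$
$Q = 48$ ($Q = 4 \cdot 12 = 48$)
$c{\left(K \right)} = 173 + K$ ($c{\left(K \right)} = \left(78 + 95\right) + K = 173 + K$)
$Y{\left(k \right)} = - \sqrt{314 + k}$
$c{\left(Q \right)} - Y{\left(-430 \right)} = \left(173 + 48\right) - - \sqrt{314 - 430} = 221 - - \sqrt{-116} = 221 - - 2 i \sqrt{29} = 221 + 2 i \sqrt{29}$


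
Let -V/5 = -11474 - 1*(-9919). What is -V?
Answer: -7775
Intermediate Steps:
V = 7775 (V = -5*(-11474 - 1*(-9919)) = -5*(-11474 + 9919) = -5*(-1555) = 7775)
-V = -1*7775 = -7775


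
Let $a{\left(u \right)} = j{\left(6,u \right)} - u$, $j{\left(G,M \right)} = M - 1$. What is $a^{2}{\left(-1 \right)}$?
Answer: $1$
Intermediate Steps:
$j{\left(G,M \right)} = -1 + M$
$a{\left(u \right)} = -1$ ($a{\left(u \right)} = \left(-1 + u\right) - u = -1$)
$a^{2}{\left(-1 \right)} = \left(-1\right)^{2} = 1$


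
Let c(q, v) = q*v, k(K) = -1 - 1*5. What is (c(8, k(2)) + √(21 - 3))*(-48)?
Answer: 2304 - 144*√2 ≈ 2100.4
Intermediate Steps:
k(K) = -6 (k(K) = -1 - 5 = -6)
(c(8, k(2)) + √(21 - 3))*(-48) = (8*(-6) + √(21 - 3))*(-48) = (-48 + √18)*(-48) = (-48 + 3*√2)*(-48) = 2304 - 144*√2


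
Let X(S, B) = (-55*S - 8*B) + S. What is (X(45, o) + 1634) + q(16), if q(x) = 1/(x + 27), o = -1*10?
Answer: -30787/43 ≈ -715.98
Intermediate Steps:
o = -10
X(S, B) = -54*S - 8*B
q(x) = 1/(27 + x)
(X(45, o) + 1634) + q(16) = ((-54*45 - 8*(-10)) + 1634) + 1/(27 + 16) = ((-2430 + 80) + 1634) + 1/43 = (-2350 + 1634) + 1/43 = -716 + 1/43 = -30787/43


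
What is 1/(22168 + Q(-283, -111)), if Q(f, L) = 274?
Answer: 1/22442 ≈ 4.4559e-5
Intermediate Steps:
1/(22168 + Q(-283, -111)) = 1/(22168 + 274) = 1/22442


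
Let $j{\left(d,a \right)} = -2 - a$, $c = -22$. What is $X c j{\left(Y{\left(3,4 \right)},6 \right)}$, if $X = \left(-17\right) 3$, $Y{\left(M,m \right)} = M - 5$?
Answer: $-8976$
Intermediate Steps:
$Y{\left(M,m \right)} = -5 + M$
$X = -51$
$X c j{\left(Y{\left(3,4 \right)},6 \right)} = \left(-51\right) \left(-22\right) \left(-2 - 6\right) = 1122 \left(-2 - 6\right) = 1122 \left(-8\right) = -8976$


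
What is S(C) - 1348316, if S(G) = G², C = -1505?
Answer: 916709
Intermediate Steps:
S(C) - 1348316 = (-1505)² - 1348316 = 2265025 - 1348316 = 916709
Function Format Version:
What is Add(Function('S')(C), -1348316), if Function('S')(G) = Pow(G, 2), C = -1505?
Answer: 916709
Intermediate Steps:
Add(Function('S')(C), -1348316) = Add(Pow(-1505, 2), -1348316) = Add(2265025, -1348316) = 916709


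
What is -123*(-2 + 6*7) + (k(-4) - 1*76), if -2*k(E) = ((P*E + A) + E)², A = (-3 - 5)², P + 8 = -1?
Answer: -9604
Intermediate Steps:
P = -9 (P = -8 - 1 = -9)
A = 64 (A = (-8)² = 64)
k(E) = -(64 - 8*E)²/2 (k(E) = -((-9*E + 64) + E)²/2 = -((64 - 9*E) + E)²/2 = -(64 - 8*E)²/2)
-123*(-2 + 6*7) + (k(-4) - 1*76) = -123*(-2 + 6*7) + (-32*(-8 - 4)² - 1*76) = -123*(-2 + 42) + (-32*(-12)² - 76) = -123*40 + (-32*144 - 76) = -4920 + (-4608 - 76) = -4920 - 4684 = -9604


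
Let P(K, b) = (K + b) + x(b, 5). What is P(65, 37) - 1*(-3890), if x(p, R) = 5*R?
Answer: 4017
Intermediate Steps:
P(K, b) = 25 + K + b (P(K, b) = (K + b) + 5*5 = (K + b) + 25 = 25 + K + b)
P(65, 37) - 1*(-3890) = (25 + 65 + 37) - 1*(-3890) = 127 + 3890 = 4017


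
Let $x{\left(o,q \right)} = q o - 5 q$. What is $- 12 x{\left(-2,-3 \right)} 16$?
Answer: $-4032$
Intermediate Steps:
$x{\left(o,q \right)} = - 5 q + o q$ ($x{\left(o,q \right)} = o q - 5 q = - 5 q + o q$)
$- 12 x{\left(-2,-3 \right)} 16 = - 12 \left(- 3 \left(-5 - 2\right)\right) 16 = - 12 \left(\left(-3\right) \left(-7\right)\right) 16 = \left(-12\right) 21 \cdot 16 = \left(-252\right) 16 = -4032$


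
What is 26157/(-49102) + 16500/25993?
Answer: 11844009/116028026 ≈ 0.10208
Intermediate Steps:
26157/(-49102) + 16500/25993 = 26157*(-1/49102) + 16500*(1/25993) = -26157/49102 + 1500/2363 = 11844009/116028026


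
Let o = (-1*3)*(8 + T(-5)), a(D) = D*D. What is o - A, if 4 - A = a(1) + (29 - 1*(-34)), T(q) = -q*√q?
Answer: 36 - 15*I*√5 ≈ 36.0 - 33.541*I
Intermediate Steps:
T(q) = -q^(3/2)
a(D) = D²
o = -24 - 15*I*√5 (o = (-1*3)*(8 - (-5)^(3/2)) = -3*(8 - (-5)*I*√5) = -3*(8 + 5*I*√5) = -24 - 15*I*√5 ≈ -24.0 - 33.541*I)
A = -60 (A = 4 - (1² + (29 - 1*(-34))) = 4 - (1 + (29 + 34)) = 4 - (1 + 63) = 4 - 1*64 = 4 - 64 = -60)
o - A = (-24 - 15*I*√5) - 1*(-60) = (-24 - 15*I*√5) + 60 = 36 - 15*I*√5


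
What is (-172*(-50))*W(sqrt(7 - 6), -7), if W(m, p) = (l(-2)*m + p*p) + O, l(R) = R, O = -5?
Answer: 361200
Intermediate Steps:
W(m, p) = -5 + p**2 - 2*m (W(m, p) = (-2*m + p*p) - 5 = (-2*m + p**2) - 5 = (p**2 - 2*m) - 5 = -5 + p**2 - 2*m)
(-172*(-50))*W(sqrt(7 - 6), -7) = (-172*(-50))*(-5 + (-7)**2 - 2*sqrt(7 - 6)) = 8600*(-5 + 49 - 2*sqrt(1)) = 8600*(-5 + 49 - 2*1) = 8600*(-5 + 49 - 2) = 8600*42 = 361200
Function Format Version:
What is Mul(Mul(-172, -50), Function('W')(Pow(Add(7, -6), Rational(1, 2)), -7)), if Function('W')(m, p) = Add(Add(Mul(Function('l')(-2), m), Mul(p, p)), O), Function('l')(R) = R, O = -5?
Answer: 361200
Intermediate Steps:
Function('W')(m, p) = Add(-5, Pow(p, 2), Mul(-2, m)) (Function('W')(m, p) = Add(Add(Mul(-2, m), Mul(p, p)), -5) = Add(Add(Mul(-2, m), Pow(p, 2)), -5) = Add(Add(Pow(p, 2), Mul(-2, m)), -5) = Add(-5, Pow(p, 2), Mul(-2, m)))
Mul(Mul(-172, -50), Function('W')(Pow(Add(7, -6), Rational(1, 2)), -7)) = Mul(Mul(-172, -50), Add(-5, Pow(-7, 2), Mul(-2, Pow(Add(7, -6), Rational(1, 2))))) = Mul(8600, Add(-5, 49, Mul(-2, Pow(1, Rational(1, 2))))) = Mul(8600, Add(-5, 49, Mul(-2, 1))) = Mul(8600, Add(-5, 49, -2)) = Mul(8600, 42) = 361200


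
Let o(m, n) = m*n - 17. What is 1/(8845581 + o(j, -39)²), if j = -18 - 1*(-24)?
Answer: 1/8908582 ≈ 1.1225e-7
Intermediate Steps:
j = 6 (j = -18 + 24 = 6)
o(m, n) = -17 + m*n
1/(8845581 + o(j, -39)²) = 1/(8845581 + (-17 + 6*(-39))²) = 1/(8845581 + (-17 - 234)²) = 1/(8845581 + (-251)²) = 1/(8845581 + 63001) = 1/8908582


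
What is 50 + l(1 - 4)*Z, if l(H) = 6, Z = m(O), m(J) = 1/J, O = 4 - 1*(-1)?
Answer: 256/5 ≈ 51.200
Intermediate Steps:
O = 5 (O = 4 + 1 = 5)
Z = ⅕ (Z = 1/5 = ⅕ ≈ 0.20000)
50 + l(1 - 4)*Z = 50 + 6*(⅕) = 50 + 6/5 = 256/5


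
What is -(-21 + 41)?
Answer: -20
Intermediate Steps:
-(-21 + 41) = -1*20 = -20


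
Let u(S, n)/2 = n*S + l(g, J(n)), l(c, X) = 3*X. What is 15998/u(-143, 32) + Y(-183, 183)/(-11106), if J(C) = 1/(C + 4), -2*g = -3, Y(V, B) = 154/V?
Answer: -97538681465/55800503289 ≈ -1.7480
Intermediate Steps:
g = 3/2 (g = -½*(-3) = 3/2 ≈ 1.5000)
J(C) = 1/(4 + C)
u(S, n) = 6/(4 + n) + 2*S*n (u(S, n) = 2*(n*S + 3/(4 + n)) = 2*(S*n + 3/(4 + n)) = 2*(3/(4 + n) + S*n) = 6/(4 + n) + 2*S*n)
15998/u(-143, 32) + Y(-183, 183)/(-11106) = 15998/((2*(3 - 143*32*(4 + 32))/(4 + 32))) + (154/(-183))/(-11106) = 15998/((2*(3 - 143*32*36)/36)) + (154*(-1/183))*(-1/11106) = 15998/((2*(1/36)*(3 - 164736))) - 154/183*(-1/11106) = 15998/((2*(1/36)*(-164733))) + 77/1016199 = 15998/(-54911/6) + 77/1016199 = 15998*(-6/54911) + 77/1016199 = -95988/54911 + 77/1016199 = -97538681465/55800503289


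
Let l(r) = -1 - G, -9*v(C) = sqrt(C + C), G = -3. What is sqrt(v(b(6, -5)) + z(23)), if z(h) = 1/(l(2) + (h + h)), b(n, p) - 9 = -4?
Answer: sqrt(3 - 16*sqrt(10))/12 ≈ 0.57492*I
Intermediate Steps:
b(n, p) = 5 (b(n, p) = 9 - 4 = 5)
v(C) = -sqrt(2)*sqrt(C)/9 (v(C) = -sqrt(C + C)/9 = -sqrt(2)*sqrt(C)/9)
l(r) = 2 (l(r) = -1 - 1*(-3) = -1 + 3 = 2)
z(h) = 1/(2 + 2*h) (z(h) = 1/(2 + (h + h)) = 1/(2 + 2*h))
sqrt(v(b(6, -5)) + z(23)) = sqrt(-sqrt(2)*sqrt(5)/9 + 1/(2*(1 + 23))) = sqrt(-sqrt(10)/9 + (1/2)/24) = sqrt(-sqrt(10)/9 + (1/2)*(1/24)) = sqrt(-sqrt(10)/9 + 1/48) = sqrt(1/48 - sqrt(10)/9)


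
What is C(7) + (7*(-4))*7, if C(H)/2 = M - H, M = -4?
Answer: -218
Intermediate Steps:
C(H) = -8 - 2*H (C(H) = 2*(-4 - H) = -8 - 2*H)
C(7) + (7*(-4))*7 = (-8 - 2*7) + (7*(-4))*7 = (-8 - 14) - 28*7 = -22 - 196 = -218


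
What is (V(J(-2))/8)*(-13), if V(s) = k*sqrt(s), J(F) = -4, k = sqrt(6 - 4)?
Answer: -13*I*sqrt(2)/4 ≈ -4.5962*I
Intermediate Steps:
k = sqrt(2) ≈ 1.4142
V(s) = sqrt(2)*sqrt(s)
(V(J(-2))/8)*(-13) = ((sqrt(2)*sqrt(-4))/8)*(-13) = ((sqrt(2)*(2*I))*(1/8))*(-13) = ((2*I*sqrt(2))*(1/8))*(-13) = (I*sqrt(2)/4)*(-13) = -13*I*sqrt(2)/4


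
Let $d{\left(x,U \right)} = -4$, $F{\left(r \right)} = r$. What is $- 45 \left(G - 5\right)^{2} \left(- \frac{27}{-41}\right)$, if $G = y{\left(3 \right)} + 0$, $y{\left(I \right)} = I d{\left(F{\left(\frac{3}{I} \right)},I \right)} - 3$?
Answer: $- \frac{486000}{41} \approx -11854.0$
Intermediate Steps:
$y{\left(I \right)} = -3 - 4 I$ ($y{\left(I \right)} = I \left(-4\right) - 3 = - 4 I - 3 = -3 - 4 I$)
$G = -15$ ($G = \left(-3 - 12\right) + 0 = -15 + 0 = -15$)
$- 45 \left(G - 5\right)^{2} \left(- \frac{27}{-41}\right) = - 45 \left(-15 - 5\right)^{2} \left(- \frac{27}{-41}\right) = - 45 \left(-20\right)^{2} \left(\left(-27\right) \left(- \frac{1}{41}\right)\right) = \left(-45\right) 400 \cdot \frac{27}{41} = \left(-18000\right) \frac{27}{41} = - \frac{486000}{41}$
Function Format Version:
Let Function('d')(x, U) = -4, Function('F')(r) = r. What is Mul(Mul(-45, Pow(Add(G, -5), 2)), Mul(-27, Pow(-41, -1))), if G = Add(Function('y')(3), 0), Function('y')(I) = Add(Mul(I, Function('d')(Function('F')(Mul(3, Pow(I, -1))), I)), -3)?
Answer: Rational(-486000, 41) ≈ -11854.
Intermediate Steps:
Function('y')(I) = Add(-3, Mul(-4, I)) (Function('y')(I) = Add(Mul(I, -4), -3) = Add(Mul(-4, I), -3) = Add(-3, Mul(-4, I)))
G = -15 (G = Add(Add(-3, Mul(-4, 3)), 0) = Add(Add(-3, -12), 0) = Add(-15, 0) = -15)
Mul(Mul(-45, Pow(Add(G, -5), 2)), Mul(-27, Pow(-41, -1))) = Mul(Mul(-45, Pow(Add(-15, -5), 2)), Mul(-27, Pow(-41, -1))) = Mul(Mul(-45, Pow(-20, 2)), Mul(-27, Rational(-1, 41))) = Mul(Mul(-45, 400), Rational(27, 41)) = Mul(-18000, Rational(27, 41)) = Rational(-486000, 41)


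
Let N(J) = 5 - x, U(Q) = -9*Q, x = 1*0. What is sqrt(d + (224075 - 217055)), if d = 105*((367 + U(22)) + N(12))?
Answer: 3*sqrt(2810) ≈ 159.03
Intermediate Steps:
x = 0
N(J) = 5 (N(J) = 5 - 1*0 = 5 + 0 = 5)
d = 18270 (d = 105*((367 - 9*22) + 5) = 105*((367 - 198) + 5) = 105*(169 + 5) = 105*174 = 18270)
sqrt(d + (224075 - 217055)) = sqrt(18270 + (224075 - 217055)) = sqrt(18270 + 7020) = sqrt(25290) = 3*sqrt(2810)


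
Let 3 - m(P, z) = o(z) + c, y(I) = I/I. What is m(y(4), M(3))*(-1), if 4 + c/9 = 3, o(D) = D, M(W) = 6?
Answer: -6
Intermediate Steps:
y(I) = 1
c = -9 (c = -36 + 9*3 = -36 + 27 = -9)
m(P, z) = 12 - z (m(P, z) = 3 - (z - 9) = 3 - (-9 + z) = 3 + (9 - z) = 12 - z)
m(y(4), M(3))*(-1) = (12 - 1*6)*(-1) = (12 - 6)*(-1) = 6*(-1) = -6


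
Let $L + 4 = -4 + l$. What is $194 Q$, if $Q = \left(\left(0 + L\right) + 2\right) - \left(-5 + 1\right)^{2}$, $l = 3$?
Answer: $-3686$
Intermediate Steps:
$L = -5$ ($L = -4 + \left(-4 + 3\right) = -4 - 1 = -5$)
$Q = -19$ ($Q = \left(\left(0 - 5\right) + 2\right) - \left(-5 + 1\right)^{2} = \left(-5 + 2\right) - \left(-4\right)^{2} = -3 - 16 = -19$)
$194 Q = 194 \left(-19\right) = -3686$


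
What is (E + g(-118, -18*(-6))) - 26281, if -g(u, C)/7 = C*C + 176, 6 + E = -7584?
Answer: -116751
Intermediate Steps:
E = -7590 (E = -6 - 7584 = -7590)
g(u, C) = -1232 - 7*C² (g(u, C) = -7*(C*C + 176) = -7*(C² + 176) = -7*(176 + C²) = -1232 - 7*C²)
(E + g(-118, -18*(-6))) - 26281 = (-7590 + (-1232 - 7*(-18*(-6))²)) - 26281 = (-7590 + (-1232 - 7*108²)) - 26281 = (-7590 + (-1232 - 7*11664)) - 26281 = (-7590 + (-1232 - 81648)) - 26281 = (-7590 - 82880) - 26281 = -90470 - 26281 = -116751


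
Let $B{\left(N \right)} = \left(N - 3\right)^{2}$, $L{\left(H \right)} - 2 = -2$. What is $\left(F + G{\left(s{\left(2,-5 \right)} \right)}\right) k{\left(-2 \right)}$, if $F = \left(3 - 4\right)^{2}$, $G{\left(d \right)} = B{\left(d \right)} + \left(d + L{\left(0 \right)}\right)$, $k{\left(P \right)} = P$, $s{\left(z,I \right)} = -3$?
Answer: $-68$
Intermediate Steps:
$L{\left(H \right)} = 0$ ($L{\left(H \right)} = 2 - 2 = 0$)
$B{\left(N \right)} = \left(-3 + N\right)^{2}$
$G{\left(d \right)} = d + \left(-3 + d\right)^{2}$ ($G{\left(d \right)} = \left(-3 + d\right)^{2} + \left(d + 0\right) = \left(-3 + d\right)^{2} + d = d + \left(-3 + d\right)^{2}$)
$F = 1$ ($F = \left(-1\right)^{2} = 1$)
$\left(F + G{\left(s{\left(2,-5 \right)} \right)}\right) k{\left(-2 \right)} = \left(1 - \left(3 - \left(-3 - 3\right)^{2}\right)\right) \left(-2\right) = \left(1 - \left(3 - \left(-6\right)^{2}\right)\right) \left(-2\right) = \left(1 + \left(-3 + 36\right)\right) \left(-2\right) = \left(1 + 33\right) \left(-2\right) = 34 \left(-2\right) = -68$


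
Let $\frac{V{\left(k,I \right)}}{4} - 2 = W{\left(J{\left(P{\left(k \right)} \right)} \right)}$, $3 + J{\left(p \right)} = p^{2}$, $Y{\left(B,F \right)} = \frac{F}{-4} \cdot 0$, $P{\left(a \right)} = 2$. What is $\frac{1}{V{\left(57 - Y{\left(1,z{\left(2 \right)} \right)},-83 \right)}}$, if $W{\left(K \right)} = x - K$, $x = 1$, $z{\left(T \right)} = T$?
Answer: $\frac{1}{8} \approx 0.125$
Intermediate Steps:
$Y{\left(B,F \right)} = 0$ ($Y{\left(B,F \right)} = F \left(- \frac{1}{4}\right) 0 = - \frac{F}{4} \cdot 0 = 0$)
$J{\left(p \right)} = -3 + p^{2}$
$W{\left(K \right)} = 1 - K$
$V{\left(k,I \right)} = 8$ ($V{\left(k,I \right)} = 8 + 4 \left(1 - \left(-3 + 2^{2}\right)\right) = 8 + 4 \left(1 - \left(-3 + 4\right)\right) = 8 + 4 \left(1 - 1\right) = 8 + 4 \cdot 0 = 8 + 0 = 8$)
$\frac{1}{V{\left(57 - Y{\left(1,z{\left(2 \right)} \right)},-83 \right)}} = \frac{1}{8}$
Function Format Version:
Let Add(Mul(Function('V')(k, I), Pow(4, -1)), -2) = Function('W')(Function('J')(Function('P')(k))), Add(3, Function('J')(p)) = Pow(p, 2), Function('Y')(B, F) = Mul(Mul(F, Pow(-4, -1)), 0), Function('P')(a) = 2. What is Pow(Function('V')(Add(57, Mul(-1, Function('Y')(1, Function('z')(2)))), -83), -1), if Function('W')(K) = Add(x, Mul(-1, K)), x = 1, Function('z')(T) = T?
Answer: Rational(1, 8) ≈ 0.12500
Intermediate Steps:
Function('Y')(B, F) = 0 (Function('Y')(B, F) = Mul(Mul(F, Rational(-1, 4)), 0) = Mul(Mul(Rational(-1, 4), F), 0) = 0)
Function('J')(p) = Add(-3, Pow(p, 2))
Function('W')(K) = Add(1, Mul(-1, K))
Function('V')(k, I) = 8 (Function('V')(k, I) = Add(8, Mul(4, Add(1, Mul(-1, Add(-3, Pow(2, 2)))))) = Add(8, Mul(4, Add(1, Mul(-1, Add(-3, 4))))) = Add(8, Mul(4, Add(1, Mul(-1, 1)))) = Add(8, Mul(4, Add(1, -1))) = Add(8, Mul(4, 0)) = Add(8, 0) = 8)
Pow(Function('V')(Add(57, Mul(-1, Function('Y')(1, Function('z')(2)))), -83), -1) = Pow(8, -1) = Rational(1, 8)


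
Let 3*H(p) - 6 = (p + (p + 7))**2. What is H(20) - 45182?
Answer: -133331/3 ≈ -44444.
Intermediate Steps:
H(p) = 2 + (7 + 2*p)**2/3 (H(p) = 2 + (p + (p + 7))**2/3 = 2 + (p + (7 + p))**2/3 = 2 + (7 + 2*p)**2/3)
H(20) - 45182 = (2 + (7 + 2*20)**2/3) - 45182 = (2 + (7 + 40)**2/3) - 45182 = (2 + (1/3)*47**2) - 45182 = (2 + (1/3)*2209) - 45182 = (2 + 2209/3) - 45182 = 2215/3 - 45182 = -133331/3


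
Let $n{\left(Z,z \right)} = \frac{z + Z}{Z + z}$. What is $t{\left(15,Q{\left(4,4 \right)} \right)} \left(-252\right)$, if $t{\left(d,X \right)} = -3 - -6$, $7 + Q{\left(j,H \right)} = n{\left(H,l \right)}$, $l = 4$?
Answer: $-756$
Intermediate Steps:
$n{\left(Z,z \right)} = 1$ ($n{\left(Z,z \right)} = \frac{Z + z}{Z + z} = 1$)
$Q{\left(j,H \right)} = -6$ ($Q{\left(j,H \right)} = -7 + 1 = -6$)
$t{\left(d,X \right)} = 3$ ($t{\left(d,X \right)} = -3 + 6 = 3$)
$t{\left(15,Q{\left(4,4 \right)} \right)} \left(-252\right) = 3 \left(-252\right) = -756$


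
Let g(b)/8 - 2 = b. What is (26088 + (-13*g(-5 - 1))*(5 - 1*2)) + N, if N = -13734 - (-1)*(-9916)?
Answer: 3686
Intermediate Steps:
g(b) = 16 + 8*b
N = -23650 (N = -13734 - 1*9916 = -13734 - 9916 = -23650)
(26088 + (-13*g(-5 - 1))*(5 - 1*2)) + N = (26088 + (-13*(16 + 8*(-5 - 1)))*(5 - 1*2)) - 23650 = (26088 + (-13*(16 + 8*(-6)))*(5 - 2)) - 23650 = (26088 - 13*(16 - 48)*3) - 23650 = (26088 - 13*(-32)*3) - 23650 = (26088 + 416*3) - 23650 = (26088 + 1248) - 23650 = 27336 - 23650 = 3686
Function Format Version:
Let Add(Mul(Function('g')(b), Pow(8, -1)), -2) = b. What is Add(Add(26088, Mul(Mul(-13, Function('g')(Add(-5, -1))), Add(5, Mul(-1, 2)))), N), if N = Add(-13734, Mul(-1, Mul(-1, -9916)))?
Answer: 3686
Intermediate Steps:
Function('g')(b) = Add(16, Mul(8, b))
N = -23650 (N = Add(-13734, Mul(-1, 9916)) = Add(-13734, -9916) = -23650)
Add(Add(26088, Mul(Mul(-13, Function('g')(Add(-5, -1))), Add(5, Mul(-1, 2)))), N) = Add(Add(26088, Mul(Mul(-13, Add(16, Mul(8, Add(-5, -1)))), Add(5, Mul(-1, 2)))), -23650) = Add(Add(26088, Mul(Mul(-13, Add(16, Mul(8, -6))), Add(5, -2))), -23650) = Add(Add(26088, Mul(Mul(-13, Add(16, -48)), 3)), -23650) = Add(Add(26088, Mul(Mul(-13, -32), 3)), -23650) = Add(Add(26088, Mul(416, 3)), -23650) = Add(Add(26088, 1248), -23650) = Add(27336, -23650) = 3686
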